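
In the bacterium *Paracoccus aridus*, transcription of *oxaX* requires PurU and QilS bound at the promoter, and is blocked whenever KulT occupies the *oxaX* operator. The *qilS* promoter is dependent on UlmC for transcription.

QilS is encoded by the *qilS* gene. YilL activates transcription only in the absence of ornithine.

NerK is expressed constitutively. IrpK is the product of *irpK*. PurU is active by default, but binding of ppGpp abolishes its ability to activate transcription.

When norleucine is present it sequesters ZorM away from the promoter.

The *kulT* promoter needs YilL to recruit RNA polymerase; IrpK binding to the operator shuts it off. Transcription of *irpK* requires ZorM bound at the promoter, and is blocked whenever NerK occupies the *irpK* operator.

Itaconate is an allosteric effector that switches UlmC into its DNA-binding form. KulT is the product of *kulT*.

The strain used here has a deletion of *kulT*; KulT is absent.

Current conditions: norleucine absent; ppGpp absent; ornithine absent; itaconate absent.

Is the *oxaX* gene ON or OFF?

OFF

ppGpp is absent, so PurU is active.
Itaconate is absent, so UlmC is inactive.
Required activator UlmC is absent, so *qilS* is not transcribed.
So QilS is not produced.
KulT is non-functional in this strain, so it has no effect.
Required activator QilS is absent, so *oxaX* is not transcribed.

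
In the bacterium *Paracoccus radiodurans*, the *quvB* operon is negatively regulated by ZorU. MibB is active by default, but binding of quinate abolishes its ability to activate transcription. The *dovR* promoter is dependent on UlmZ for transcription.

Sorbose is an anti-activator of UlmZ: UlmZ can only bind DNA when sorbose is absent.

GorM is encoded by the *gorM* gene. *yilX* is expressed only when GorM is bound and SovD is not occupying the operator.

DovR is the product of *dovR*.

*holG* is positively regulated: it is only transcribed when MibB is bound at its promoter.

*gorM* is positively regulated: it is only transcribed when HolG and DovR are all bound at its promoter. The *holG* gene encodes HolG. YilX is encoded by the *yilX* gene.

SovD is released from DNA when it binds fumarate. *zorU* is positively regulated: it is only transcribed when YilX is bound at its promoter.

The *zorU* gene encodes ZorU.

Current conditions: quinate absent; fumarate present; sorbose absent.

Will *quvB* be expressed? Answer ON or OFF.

OFF

Quinate is absent, so MibB is active.
No repressor is bound and MibB is active, so *holG* is transcribed.
So HolG is produced and active.
Sorbose is absent, so UlmZ is active.
No repressor is bound and UlmZ is active, so *dovR* is transcribed.
So DovR is produced and active.
No repressor is bound and HolG and DovR are active, so *gorM* is transcribed.
So GorM is produced and active.
Fumarate is present, so SovD is inactive.
No repressor is bound and GorM is active, so *yilX* is transcribed.
So YilX is produced and active.
No repressor is bound and YilX is active, so *zorU* is transcribed.
So ZorU is produced and active.
With repressor ZorU bound, *quvB* is not transcribed.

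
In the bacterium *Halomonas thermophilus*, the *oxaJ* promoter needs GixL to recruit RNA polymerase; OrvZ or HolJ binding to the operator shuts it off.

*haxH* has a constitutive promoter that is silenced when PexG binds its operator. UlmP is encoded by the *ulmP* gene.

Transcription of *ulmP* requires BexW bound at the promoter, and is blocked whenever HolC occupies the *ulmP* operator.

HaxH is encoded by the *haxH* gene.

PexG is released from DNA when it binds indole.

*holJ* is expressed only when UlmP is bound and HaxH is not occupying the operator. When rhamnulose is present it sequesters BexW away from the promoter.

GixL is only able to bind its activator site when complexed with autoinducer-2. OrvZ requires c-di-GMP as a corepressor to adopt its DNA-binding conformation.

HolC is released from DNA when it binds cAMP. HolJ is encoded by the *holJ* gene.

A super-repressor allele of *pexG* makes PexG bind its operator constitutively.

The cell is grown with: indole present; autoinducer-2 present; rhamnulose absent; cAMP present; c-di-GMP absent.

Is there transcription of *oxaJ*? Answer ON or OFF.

OFF

c-di-GMP is absent, so OrvZ is inactive.
Autoinducer-2 is present, so GixL is active.
cAMP is present, so HolC is inactive.
Rhamnulose is absent, so BexW is active.
No repressor is bound and BexW is active, so *ulmP* is transcribed.
So UlmP is produced and active.
PexG is constitutively active in this strain.
With repressor PexG bound, *haxH* is not transcribed.
So HaxH is not produced.
No repressor is bound and UlmP is active, so *holJ* is transcribed.
So HolJ is produced and active.
With repressor HolJ bound, *oxaJ* is not transcribed.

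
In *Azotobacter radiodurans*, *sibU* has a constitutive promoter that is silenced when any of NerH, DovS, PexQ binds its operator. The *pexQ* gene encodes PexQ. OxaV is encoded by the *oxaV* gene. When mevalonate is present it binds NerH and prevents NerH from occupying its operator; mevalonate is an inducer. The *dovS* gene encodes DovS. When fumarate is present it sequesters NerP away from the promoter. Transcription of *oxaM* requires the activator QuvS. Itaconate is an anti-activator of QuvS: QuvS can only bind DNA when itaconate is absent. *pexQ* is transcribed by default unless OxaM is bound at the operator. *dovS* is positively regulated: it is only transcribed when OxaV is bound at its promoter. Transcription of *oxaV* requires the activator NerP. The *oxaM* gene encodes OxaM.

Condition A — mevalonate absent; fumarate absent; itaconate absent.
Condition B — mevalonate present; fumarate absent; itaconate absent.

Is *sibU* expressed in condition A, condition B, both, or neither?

neither

Condition A:
Mevalonate is absent, so NerH is active.
Fumarate is absent, so NerP is active.
No repressor is bound and NerP is active, so *oxaV* is transcribed.
So OxaV is produced and active.
No repressor is bound and OxaV is active, so *dovS* is transcribed.
So DovS is produced and active.
Itaconate is absent, so QuvS is active.
No repressor is bound and QuvS is active, so *oxaM* is transcribed.
So OxaM is produced and active.
With repressor OxaM bound, *pexQ* is not transcribed.
So PexQ is not produced.
With repressor NerH bound, *sibU* is not transcribed.
→ *sibU* is OFF in A.
Condition B:
Mevalonate is present, so NerH is inactive.
Fumarate is absent, so NerP is active.
No repressor is bound and NerP is active, so *oxaV* is transcribed.
So OxaV is produced and active.
No repressor is bound and OxaV is active, so *dovS* is transcribed.
So DovS is produced and active.
Itaconate is absent, so QuvS is active.
No repressor is bound and QuvS is active, so *oxaM* is transcribed.
So OxaM is produced and active.
With repressor OxaM bound, *pexQ* is not transcribed.
So PexQ is not produced.
With repressor DovS bound, *sibU* is not transcribed.
→ *sibU* is OFF in B.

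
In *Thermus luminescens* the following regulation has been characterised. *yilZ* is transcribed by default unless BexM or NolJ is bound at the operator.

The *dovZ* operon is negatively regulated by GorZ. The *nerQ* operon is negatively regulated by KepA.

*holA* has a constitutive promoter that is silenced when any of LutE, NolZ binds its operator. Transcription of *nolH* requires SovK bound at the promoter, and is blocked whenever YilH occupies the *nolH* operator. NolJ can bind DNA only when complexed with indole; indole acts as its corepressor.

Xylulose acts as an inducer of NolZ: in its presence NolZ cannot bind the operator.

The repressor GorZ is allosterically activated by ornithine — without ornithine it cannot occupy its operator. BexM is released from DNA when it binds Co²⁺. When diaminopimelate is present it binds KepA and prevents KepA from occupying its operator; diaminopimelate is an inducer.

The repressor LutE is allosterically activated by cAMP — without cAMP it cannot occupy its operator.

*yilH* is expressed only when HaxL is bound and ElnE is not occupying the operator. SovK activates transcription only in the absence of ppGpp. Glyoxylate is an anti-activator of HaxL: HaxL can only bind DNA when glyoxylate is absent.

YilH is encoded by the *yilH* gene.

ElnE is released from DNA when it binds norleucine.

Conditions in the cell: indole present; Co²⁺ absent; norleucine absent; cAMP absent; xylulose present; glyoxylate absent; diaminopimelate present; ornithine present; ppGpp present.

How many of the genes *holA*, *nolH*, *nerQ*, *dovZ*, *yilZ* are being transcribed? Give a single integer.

2

cAMP is absent, so LutE is inactive.
Xylulose is present, so NolZ is inactive.
With no repressor bound, *holA* is transcribed.
→ *holA* is ON.
Norleucine is absent, so ElnE is active.
Glyoxylate is absent, so HaxL is active.
With repressor ElnE bound, *yilH* is not transcribed.
So YilH is not produced.
ppGpp is present, so SovK is inactive.
Required activator SovK is absent, so *nolH* is not transcribed.
→ *nolH* is OFF.
Diaminopimelate is present, so KepA is inactive.
With no repressor bound, *nerQ* is transcribed.
→ *nerQ* is ON.
Ornithine is present, so GorZ is active.
With repressor GorZ bound, *dovZ* is not transcribed.
→ *dovZ* is OFF.
Co²⁺ is absent, so BexM is active.
Indole is present, so NolJ is active.
With repressor BexM bound, *yilZ* is not transcribed.
→ *yilZ* is OFF.
2 of the 5 genes are transcribed.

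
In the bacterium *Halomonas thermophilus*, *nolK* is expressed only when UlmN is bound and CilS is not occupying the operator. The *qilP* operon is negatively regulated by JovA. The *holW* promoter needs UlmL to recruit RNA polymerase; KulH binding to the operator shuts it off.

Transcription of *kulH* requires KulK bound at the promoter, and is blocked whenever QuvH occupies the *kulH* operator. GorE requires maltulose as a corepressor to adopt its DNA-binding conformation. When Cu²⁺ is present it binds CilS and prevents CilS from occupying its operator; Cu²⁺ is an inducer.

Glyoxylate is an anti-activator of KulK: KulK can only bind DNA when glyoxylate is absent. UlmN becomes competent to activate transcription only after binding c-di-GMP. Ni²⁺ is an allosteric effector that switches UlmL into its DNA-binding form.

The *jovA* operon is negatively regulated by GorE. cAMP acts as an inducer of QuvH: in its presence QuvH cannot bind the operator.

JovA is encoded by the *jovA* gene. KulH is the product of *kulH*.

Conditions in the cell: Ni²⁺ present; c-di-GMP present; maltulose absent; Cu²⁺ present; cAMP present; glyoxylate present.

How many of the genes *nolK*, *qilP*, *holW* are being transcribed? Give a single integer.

c-di-GMP is present, so UlmN is active.
Cu²⁺ is present, so CilS is inactive.
No repressor is bound and UlmN is active, so *nolK* is transcribed.
→ *nolK* is ON.
Maltulose is absent, so GorE is inactive.
With no repressor bound, *jovA* is transcribed.
So JovA is produced and active.
With repressor JovA bound, *qilP* is not transcribed.
→ *qilP* is OFF.
Glyoxylate is present, so KulK is inactive.
cAMP is present, so QuvH is inactive.
Required activator KulK is absent, so *kulH* is not transcribed.
So KulH is not produced.
Ni²⁺ is present, so UlmL is active.
No repressor is bound and UlmL is active, so *holW* is transcribed.
→ *holW* is ON.
2 of the 3 genes are transcribed.

2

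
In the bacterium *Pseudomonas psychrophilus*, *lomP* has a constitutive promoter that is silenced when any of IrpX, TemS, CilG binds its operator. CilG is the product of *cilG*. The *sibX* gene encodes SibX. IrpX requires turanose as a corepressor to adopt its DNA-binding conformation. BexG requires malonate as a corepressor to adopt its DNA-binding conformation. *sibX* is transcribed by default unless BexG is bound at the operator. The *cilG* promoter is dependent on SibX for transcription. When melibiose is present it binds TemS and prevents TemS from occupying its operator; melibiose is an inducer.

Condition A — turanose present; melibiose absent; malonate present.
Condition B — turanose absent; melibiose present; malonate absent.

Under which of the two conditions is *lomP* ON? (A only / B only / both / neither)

Condition A:
Turanose is present, so IrpX is active.
Melibiose is absent, so TemS is active.
Malonate is present, so BexG is active.
With repressor BexG bound, *sibX* is not transcribed.
So SibX is not produced.
Required activator SibX is absent, so *cilG* is not transcribed.
So CilG is not produced.
With repressor IrpX bound, *lomP* is not transcribed.
→ *lomP* is OFF in A.
Condition B:
Turanose is absent, so IrpX is inactive.
Melibiose is present, so TemS is inactive.
Malonate is absent, so BexG is inactive.
With no repressor bound, *sibX* is transcribed.
So SibX is produced and active.
No repressor is bound and SibX is active, so *cilG* is transcribed.
So CilG is produced and active.
With repressor CilG bound, *lomP* is not transcribed.
→ *lomP* is OFF in B.

neither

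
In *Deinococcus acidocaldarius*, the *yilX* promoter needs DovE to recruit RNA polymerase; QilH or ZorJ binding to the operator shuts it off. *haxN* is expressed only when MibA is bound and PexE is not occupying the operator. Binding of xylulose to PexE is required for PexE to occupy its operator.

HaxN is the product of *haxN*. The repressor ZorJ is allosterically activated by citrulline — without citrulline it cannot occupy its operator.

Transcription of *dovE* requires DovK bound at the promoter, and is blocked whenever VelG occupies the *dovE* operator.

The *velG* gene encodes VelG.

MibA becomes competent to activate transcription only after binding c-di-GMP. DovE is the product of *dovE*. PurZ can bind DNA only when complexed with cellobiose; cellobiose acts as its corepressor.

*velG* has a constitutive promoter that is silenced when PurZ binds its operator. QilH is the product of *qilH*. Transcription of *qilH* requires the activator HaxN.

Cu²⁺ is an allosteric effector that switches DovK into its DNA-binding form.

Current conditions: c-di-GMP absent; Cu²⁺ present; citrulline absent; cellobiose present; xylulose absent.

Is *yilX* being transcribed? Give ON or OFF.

ON

Cu²⁺ is present, so DovK is active.
Cellobiose is present, so PurZ is active.
With repressor PurZ bound, *velG* is not transcribed.
So VelG is not produced.
No repressor is bound and DovK is active, so *dovE* is transcribed.
So DovE is produced and active.
Xylulose is absent, so PexE is inactive.
c-di-GMP is absent, so MibA is inactive.
Required activator MibA is absent, so *haxN* is not transcribed.
So HaxN is not produced.
Required activator HaxN is absent, so *qilH* is not transcribed.
So QilH is not produced.
Citrulline is absent, so ZorJ is inactive.
No repressor is bound and DovE is active, so *yilX* is transcribed.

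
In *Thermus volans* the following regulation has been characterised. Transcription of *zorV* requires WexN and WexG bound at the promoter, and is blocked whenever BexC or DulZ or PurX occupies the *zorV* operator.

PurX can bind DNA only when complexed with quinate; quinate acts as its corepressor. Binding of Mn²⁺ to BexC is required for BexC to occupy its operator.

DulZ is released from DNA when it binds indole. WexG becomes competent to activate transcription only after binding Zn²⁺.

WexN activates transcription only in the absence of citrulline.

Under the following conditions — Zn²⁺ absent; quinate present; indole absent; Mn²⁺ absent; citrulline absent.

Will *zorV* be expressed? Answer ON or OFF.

OFF

Mn²⁺ is absent, so BexC is inactive.
Citrulline is absent, so WexN is active.
Indole is absent, so DulZ is active.
Zn²⁺ is absent, so WexG is inactive.
Quinate is present, so PurX is active.
With repressor DulZ bound, *zorV* is not transcribed.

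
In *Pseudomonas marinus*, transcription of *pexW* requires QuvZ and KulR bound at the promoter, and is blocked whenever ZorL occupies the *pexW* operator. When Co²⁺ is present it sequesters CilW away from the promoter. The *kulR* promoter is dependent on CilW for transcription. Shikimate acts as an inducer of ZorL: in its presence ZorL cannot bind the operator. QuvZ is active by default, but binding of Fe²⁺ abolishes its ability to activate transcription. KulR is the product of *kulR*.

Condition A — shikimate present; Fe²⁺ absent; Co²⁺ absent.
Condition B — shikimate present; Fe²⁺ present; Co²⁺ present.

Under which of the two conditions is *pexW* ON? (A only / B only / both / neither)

A only

Condition A:
Shikimate is present, so ZorL is inactive.
Fe²⁺ is absent, so QuvZ is active.
Co²⁺ is absent, so CilW is active.
No repressor is bound and CilW is active, so *kulR* is transcribed.
So KulR is produced and active.
No repressor is bound and QuvZ and KulR are active, so *pexW* is transcribed.
→ *pexW* is ON in A.
Condition B:
Shikimate is present, so ZorL is inactive.
Fe²⁺ is present, so QuvZ is inactive.
Co²⁺ is present, so CilW is inactive.
Required activator CilW is absent, so *kulR* is not transcribed.
So KulR is not produced.
Required activator QuvZ is absent, so *pexW* is not transcribed.
→ *pexW* is OFF in B.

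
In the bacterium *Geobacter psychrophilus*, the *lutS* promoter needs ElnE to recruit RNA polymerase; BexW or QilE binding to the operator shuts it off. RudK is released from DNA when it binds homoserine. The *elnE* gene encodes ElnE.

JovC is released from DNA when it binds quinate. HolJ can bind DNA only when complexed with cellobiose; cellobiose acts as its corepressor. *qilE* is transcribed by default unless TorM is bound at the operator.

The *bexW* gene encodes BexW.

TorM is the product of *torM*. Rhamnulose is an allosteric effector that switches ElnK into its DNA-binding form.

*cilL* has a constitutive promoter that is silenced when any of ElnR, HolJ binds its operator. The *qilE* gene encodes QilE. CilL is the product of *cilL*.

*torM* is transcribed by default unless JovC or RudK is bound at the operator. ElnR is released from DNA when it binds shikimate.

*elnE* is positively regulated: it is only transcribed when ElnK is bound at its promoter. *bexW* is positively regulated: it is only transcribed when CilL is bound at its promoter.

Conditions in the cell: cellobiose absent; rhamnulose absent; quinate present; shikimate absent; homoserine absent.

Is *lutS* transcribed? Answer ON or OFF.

OFF

Shikimate is absent, so ElnR is active.
Cellobiose is absent, so HolJ is inactive.
With repressor ElnR bound, *cilL* is not transcribed.
So CilL is not produced.
Required activator CilL is absent, so *bexW* is not transcribed.
So BexW is not produced.
Rhamnulose is absent, so ElnK is inactive.
Required activator ElnK is absent, so *elnE* is not transcribed.
So ElnE is not produced.
Quinate is present, so JovC is inactive.
Homoserine is absent, so RudK is active.
With repressor RudK bound, *torM* is not transcribed.
So TorM is not produced.
With no repressor bound, *qilE* is transcribed.
So QilE is produced and active.
With repressor QilE bound, *lutS* is not transcribed.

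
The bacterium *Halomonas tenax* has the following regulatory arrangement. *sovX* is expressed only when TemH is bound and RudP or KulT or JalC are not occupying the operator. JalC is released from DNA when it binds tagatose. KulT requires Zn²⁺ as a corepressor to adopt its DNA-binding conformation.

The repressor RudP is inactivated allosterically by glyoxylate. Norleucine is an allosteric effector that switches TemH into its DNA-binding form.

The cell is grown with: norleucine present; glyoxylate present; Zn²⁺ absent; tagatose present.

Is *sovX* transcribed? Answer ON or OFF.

Glyoxylate is present, so RudP is inactive.
Zn²⁺ is absent, so KulT is inactive.
Tagatose is present, so JalC is inactive.
Norleucine is present, so TemH is active.
No repressor is bound and TemH is active, so *sovX* is transcribed.

ON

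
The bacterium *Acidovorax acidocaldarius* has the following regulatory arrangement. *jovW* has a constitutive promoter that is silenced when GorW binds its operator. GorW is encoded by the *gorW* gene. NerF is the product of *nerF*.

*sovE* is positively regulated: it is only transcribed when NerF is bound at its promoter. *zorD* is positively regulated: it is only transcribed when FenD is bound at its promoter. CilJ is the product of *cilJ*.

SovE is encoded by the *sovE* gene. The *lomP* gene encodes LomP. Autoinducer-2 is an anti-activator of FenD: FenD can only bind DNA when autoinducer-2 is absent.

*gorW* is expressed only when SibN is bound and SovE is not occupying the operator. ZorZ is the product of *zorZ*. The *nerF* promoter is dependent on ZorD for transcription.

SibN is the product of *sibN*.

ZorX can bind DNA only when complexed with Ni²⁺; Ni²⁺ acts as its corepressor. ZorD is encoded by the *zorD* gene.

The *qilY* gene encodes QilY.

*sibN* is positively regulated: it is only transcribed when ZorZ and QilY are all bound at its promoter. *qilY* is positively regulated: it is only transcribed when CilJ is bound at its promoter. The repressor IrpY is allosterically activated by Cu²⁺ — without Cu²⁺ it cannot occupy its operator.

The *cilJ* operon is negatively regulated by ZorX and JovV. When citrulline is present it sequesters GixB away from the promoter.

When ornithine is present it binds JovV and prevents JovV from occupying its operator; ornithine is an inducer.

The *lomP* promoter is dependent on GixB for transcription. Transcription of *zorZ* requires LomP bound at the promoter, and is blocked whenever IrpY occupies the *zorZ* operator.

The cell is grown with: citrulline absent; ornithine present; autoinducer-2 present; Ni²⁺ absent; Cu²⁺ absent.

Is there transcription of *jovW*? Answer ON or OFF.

Autoinducer-2 is present, so FenD is inactive.
Required activator FenD is absent, so *zorD* is not transcribed.
So ZorD is not produced.
Required activator ZorD is absent, so *nerF* is not transcribed.
So NerF is not produced.
Required activator NerF is absent, so *sovE* is not transcribed.
So SovE is not produced.
Citrulline is absent, so GixB is active.
No repressor is bound and GixB is active, so *lomP* is transcribed.
So LomP is produced and active.
Cu²⁺ is absent, so IrpY is inactive.
No repressor is bound and LomP is active, so *zorZ* is transcribed.
So ZorZ is produced and active.
Ni²⁺ is absent, so ZorX is inactive.
Ornithine is present, so JovV is inactive.
With no repressor bound, *cilJ* is transcribed.
So CilJ is produced and active.
No repressor is bound and CilJ is active, so *qilY* is transcribed.
So QilY is produced and active.
No repressor is bound and ZorZ and QilY are active, so *sibN* is transcribed.
So SibN is produced and active.
No repressor is bound and SibN is active, so *gorW* is transcribed.
So GorW is produced and active.
With repressor GorW bound, *jovW* is not transcribed.

OFF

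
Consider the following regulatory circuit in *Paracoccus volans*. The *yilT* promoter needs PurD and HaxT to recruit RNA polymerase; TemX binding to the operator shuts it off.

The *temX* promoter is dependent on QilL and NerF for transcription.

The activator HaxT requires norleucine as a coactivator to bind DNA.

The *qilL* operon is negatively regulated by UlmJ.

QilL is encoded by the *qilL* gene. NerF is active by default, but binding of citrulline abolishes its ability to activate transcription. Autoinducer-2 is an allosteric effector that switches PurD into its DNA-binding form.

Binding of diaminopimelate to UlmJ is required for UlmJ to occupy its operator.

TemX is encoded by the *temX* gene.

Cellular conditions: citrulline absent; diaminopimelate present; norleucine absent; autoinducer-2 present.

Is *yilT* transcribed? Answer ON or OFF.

OFF

Diaminopimelate is present, so UlmJ is active.
With repressor UlmJ bound, *qilL* is not transcribed.
So QilL is not produced.
Citrulline is absent, so NerF is active.
Required activator QilL is absent, so *temX* is not transcribed.
So TemX is not produced.
Autoinducer-2 is present, so PurD is active.
Norleucine is absent, so HaxT is inactive.
Required activator HaxT is absent, so *yilT* is not transcribed.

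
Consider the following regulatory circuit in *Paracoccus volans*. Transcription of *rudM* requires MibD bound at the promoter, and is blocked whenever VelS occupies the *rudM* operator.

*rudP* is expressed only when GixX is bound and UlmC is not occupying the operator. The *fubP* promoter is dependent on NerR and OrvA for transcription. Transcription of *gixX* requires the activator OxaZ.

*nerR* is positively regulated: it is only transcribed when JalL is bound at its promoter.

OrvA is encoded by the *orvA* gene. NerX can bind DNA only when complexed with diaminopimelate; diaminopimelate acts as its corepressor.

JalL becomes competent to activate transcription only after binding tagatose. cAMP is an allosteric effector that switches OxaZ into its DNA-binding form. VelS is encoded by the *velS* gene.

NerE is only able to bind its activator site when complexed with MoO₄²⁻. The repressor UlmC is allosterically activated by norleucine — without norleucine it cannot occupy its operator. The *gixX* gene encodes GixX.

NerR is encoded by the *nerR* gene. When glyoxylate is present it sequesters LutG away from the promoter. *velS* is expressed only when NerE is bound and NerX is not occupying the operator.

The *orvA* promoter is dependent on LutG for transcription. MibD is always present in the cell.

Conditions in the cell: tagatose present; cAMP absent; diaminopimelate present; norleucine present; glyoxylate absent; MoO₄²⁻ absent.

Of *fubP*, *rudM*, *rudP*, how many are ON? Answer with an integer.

2

Tagatose is present, so JalL is active.
No repressor is bound and JalL is active, so *nerR* is transcribed.
So NerR is produced and active.
Glyoxylate is absent, so LutG is active.
No repressor is bound and LutG is active, so *orvA* is transcribed.
So OrvA is produced and active.
No repressor is bound and NerR and OrvA are active, so *fubP* is transcribed.
→ *fubP* is ON.
MoO₄²⁻ is absent, so NerE is inactive.
Diaminopimelate is present, so NerX is active.
With repressor NerX bound, *velS* is not transcribed.
So VelS is not produced.
MibD is produced constitutively and is active.
No repressor is bound and MibD is active, so *rudM* is transcribed.
→ *rudM* is ON.
cAMP is absent, so OxaZ is inactive.
Required activator OxaZ is absent, so *gixX* is not transcribed.
So GixX is not produced.
Norleucine is present, so UlmC is active.
With repressor UlmC bound, *rudP* is not transcribed.
→ *rudP* is OFF.
2 of the 3 genes are transcribed.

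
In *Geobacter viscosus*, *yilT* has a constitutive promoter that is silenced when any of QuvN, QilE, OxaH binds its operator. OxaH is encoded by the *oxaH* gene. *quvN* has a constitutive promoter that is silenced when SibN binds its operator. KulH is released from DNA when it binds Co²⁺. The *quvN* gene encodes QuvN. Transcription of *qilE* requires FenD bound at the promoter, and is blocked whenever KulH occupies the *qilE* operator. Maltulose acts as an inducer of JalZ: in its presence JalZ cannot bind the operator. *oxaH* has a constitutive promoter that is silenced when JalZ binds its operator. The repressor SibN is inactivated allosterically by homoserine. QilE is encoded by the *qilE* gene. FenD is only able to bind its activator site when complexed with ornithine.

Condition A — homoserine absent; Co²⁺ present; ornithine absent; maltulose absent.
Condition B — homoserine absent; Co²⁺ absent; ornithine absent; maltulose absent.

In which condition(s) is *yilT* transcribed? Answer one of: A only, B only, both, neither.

Condition A:
Homoserine is absent, so SibN is active.
With repressor SibN bound, *quvN* is not transcribed.
So QuvN is not produced.
Co²⁺ is present, so KulH is inactive.
Ornithine is absent, so FenD is inactive.
Required activator FenD is absent, so *qilE* is not transcribed.
So QilE is not produced.
Maltulose is absent, so JalZ is active.
With repressor JalZ bound, *oxaH* is not transcribed.
So OxaH is not produced.
With no repressor bound, *yilT* is transcribed.
→ *yilT* is ON in A.
Condition B:
Homoserine is absent, so SibN is active.
With repressor SibN bound, *quvN* is not transcribed.
So QuvN is not produced.
Co²⁺ is absent, so KulH is active.
Ornithine is absent, so FenD is inactive.
With repressor KulH bound, *qilE* is not transcribed.
So QilE is not produced.
Maltulose is absent, so JalZ is active.
With repressor JalZ bound, *oxaH* is not transcribed.
So OxaH is not produced.
With no repressor bound, *yilT* is transcribed.
→ *yilT* is ON in B.

both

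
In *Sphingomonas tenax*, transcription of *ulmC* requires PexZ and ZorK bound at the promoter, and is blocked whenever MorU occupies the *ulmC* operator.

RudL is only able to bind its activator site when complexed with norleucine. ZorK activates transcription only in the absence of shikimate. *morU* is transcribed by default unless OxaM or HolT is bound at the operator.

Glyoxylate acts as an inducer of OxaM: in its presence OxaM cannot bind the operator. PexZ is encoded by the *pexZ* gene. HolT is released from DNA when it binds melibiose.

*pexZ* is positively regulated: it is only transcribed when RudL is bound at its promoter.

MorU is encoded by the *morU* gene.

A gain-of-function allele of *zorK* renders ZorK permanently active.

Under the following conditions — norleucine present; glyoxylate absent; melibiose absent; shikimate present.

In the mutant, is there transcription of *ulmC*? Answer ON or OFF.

Norleucine is present, so RudL is active.
No repressor is bound and RudL is active, so *pexZ* is transcribed.
So PexZ is produced and active.
Glyoxylate is absent, so OxaM is active.
Melibiose is absent, so HolT is active.
With repressor OxaM bound, *morU* is not transcribed.
So MorU is not produced.
ZorK is constitutively active in this strain.
No repressor is bound and PexZ and ZorK are active, so *ulmC* is transcribed.

ON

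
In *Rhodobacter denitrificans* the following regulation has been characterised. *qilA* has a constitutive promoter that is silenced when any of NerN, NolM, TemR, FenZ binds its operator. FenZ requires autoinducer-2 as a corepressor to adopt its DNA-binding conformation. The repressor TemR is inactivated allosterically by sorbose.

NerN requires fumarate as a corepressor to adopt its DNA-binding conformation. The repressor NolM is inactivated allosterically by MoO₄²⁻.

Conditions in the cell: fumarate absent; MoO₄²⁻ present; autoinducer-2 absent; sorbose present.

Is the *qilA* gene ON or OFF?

ON

Fumarate is absent, so NerN is inactive.
MoO₄²⁻ is present, so NolM is inactive.
Sorbose is present, so TemR is inactive.
Autoinducer-2 is absent, so FenZ is inactive.
With no repressor bound, *qilA* is transcribed.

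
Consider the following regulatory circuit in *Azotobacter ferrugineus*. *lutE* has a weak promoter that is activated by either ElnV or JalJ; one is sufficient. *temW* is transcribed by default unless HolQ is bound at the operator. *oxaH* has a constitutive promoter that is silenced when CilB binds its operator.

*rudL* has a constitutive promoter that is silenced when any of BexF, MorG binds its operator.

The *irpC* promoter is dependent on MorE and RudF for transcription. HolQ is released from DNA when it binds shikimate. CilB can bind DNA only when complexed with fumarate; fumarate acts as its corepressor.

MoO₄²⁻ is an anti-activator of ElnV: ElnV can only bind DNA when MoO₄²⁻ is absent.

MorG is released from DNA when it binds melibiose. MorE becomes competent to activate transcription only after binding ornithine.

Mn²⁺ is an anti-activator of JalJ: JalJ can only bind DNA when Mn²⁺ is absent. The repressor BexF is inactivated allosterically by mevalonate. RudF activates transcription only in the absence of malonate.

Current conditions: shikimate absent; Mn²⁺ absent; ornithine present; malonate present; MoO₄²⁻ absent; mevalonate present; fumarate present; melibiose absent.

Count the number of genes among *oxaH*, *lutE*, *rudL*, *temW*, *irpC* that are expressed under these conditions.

1

Fumarate is present, so CilB is active.
With repressor CilB bound, *oxaH* is not transcribed.
→ *oxaH* is OFF.
MoO₄²⁻ is absent, so ElnV is active.
Mn²⁺ is absent, so JalJ is active.
Activator ElnV is present, so *lutE* is transcribed.
→ *lutE* is ON.
Mevalonate is present, so BexF is inactive.
Melibiose is absent, so MorG is active.
With repressor MorG bound, *rudL* is not transcribed.
→ *rudL* is OFF.
Shikimate is absent, so HolQ is active.
With repressor HolQ bound, *temW* is not transcribed.
→ *temW* is OFF.
Ornithine is present, so MorE is active.
Malonate is present, so RudF is inactive.
Required activator RudF is absent, so *irpC* is not transcribed.
→ *irpC* is OFF.
1 of the 5 genes is transcribed.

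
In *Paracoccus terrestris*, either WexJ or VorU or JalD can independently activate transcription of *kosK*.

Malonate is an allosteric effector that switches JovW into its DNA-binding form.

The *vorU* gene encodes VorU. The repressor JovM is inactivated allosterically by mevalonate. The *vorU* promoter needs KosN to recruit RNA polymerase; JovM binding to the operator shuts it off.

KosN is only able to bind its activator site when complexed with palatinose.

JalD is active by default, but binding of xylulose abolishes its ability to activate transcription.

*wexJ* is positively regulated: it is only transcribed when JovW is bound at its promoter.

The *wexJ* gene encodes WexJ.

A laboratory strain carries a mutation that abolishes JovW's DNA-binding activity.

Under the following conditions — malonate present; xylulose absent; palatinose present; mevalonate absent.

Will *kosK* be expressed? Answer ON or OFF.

JovW is non-functional in this strain, so it has no effect.
Required activator JovW is absent, so *wexJ* is not transcribed.
So WexJ is not produced.
Mevalonate is absent, so JovM is active.
Palatinose is present, so KosN is active.
With repressor JovM bound, *vorU* is not transcribed.
So VorU is not produced.
Xylulose is absent, so JalD is active.
Activator JalD is present, so *kosK* is transcribed.

ON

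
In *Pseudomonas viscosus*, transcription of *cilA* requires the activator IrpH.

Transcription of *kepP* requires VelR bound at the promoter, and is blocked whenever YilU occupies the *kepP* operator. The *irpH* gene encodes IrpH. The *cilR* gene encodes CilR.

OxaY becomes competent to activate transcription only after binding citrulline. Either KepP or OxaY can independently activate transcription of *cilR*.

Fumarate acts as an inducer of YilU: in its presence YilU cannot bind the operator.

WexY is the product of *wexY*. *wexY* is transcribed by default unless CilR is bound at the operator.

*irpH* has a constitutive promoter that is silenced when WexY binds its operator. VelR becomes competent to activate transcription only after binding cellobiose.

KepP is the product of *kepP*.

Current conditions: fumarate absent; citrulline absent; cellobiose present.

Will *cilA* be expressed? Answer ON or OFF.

Fumarate is absent, so YilU is active.
Cellobiose is present, so VelR is active.
With repressor YilU bound, *kepP* is not transcribed.
So KepP is not produced.
Citrulline is absent, so OxaY is inactive.
No activator is available at the *cilR* promoter, so *cilR* is not transcribed.
So CilR is not produced.
With no repressor bound, *wexY* is transcribed.
So WexY is produced and active.
With repressor WexY bound, *irpH* is not transcribed.
So IrpH is not produced.
Required activator IrpH is absent, so *cilA* is not transcribed.

OFF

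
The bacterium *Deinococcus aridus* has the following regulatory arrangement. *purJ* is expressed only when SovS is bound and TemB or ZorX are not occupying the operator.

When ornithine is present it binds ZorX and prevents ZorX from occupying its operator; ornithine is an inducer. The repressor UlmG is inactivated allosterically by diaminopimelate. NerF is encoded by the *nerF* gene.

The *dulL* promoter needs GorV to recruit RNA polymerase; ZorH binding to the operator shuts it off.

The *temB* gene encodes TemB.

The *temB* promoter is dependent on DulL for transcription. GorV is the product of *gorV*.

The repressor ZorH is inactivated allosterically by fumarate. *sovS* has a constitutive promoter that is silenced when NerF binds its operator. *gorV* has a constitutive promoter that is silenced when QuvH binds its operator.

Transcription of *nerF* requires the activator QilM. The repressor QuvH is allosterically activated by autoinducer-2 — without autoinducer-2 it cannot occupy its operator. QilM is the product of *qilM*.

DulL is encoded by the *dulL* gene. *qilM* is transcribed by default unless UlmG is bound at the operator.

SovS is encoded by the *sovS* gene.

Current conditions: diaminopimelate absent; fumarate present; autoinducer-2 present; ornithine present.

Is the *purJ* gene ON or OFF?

Diaminopimelate is absent, so UlmG is active.
With repressor UlmG bound, *qilM* is not transcribed.
So QilM is not produced.
Required activator QilM is absent, so *nerF* is not transcribed.
So NerF is not produced.
With no repressor bound, *sovS* is transcribed.
So SovS is produced and active.
Fumarate is present, so ZorH is inactive.
Autoinducer-2 is present, so QuvH is active.
With repressor QuvH bound, *gorV* is not transcribed.
So GorV is not produced.
Required activator GorV is absent, so *dulL* is not transcribed.
So DulL is not produced.
Required activator DulL is absent, so *temB* is not transcribed.
So TemB is not produced.
Ornithine is present, so ZorX is inactive.
No repressor is bound and SovS is active, so *purJ* is transcribed.

ON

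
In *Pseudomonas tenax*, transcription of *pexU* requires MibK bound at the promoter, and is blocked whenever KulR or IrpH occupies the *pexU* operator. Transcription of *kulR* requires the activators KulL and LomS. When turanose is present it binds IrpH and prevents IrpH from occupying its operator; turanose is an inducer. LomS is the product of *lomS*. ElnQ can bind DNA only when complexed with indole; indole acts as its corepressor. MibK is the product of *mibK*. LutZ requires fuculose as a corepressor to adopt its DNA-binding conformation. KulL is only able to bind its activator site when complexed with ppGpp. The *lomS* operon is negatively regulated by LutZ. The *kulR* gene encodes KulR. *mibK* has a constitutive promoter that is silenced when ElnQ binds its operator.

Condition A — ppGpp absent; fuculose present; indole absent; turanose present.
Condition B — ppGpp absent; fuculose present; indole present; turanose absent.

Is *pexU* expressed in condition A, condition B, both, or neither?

A only

Condition A:
ppGpp is absent, so KulL is inactive.
Fuculose is present, so LutZ is active.
With repressor LutZ bound, *lomS* is not transcribed.
So LomS is not produced.
Required activator KulL is absent, so *kulR* is not transcribed.
So KulR is not produced.
Indole is absent, so ElnQ is inactive.
With no repressor bound, *mibK* is transcribed.
So MibK is produced and active.
Turanose is present, so IrpH is inactive.
No repressor is bound and MibK is active, so *pexU* is transcribed.
→ *pexU* is ON in A.
Condition B:
ppGpp is absent, so KulL is inactive.
Fuculose is present, so LutZ is active.
With repressor LutZ bound, *lomS* is not transcribed.
So LomS is not produced.
Required activator KulL is absent, so *kulR* is not transcribed.
So KulR is not produced.
Indole is present, so ElnQ is active.
With repressor ElnQ bound, *mibK* is not transcribed.
So MibK is not produced.
Turanose is absent, so IrpH is active.
With repressor IrpH bound, *pexU* is not transcribed.
→ *pexU* is OFF in B.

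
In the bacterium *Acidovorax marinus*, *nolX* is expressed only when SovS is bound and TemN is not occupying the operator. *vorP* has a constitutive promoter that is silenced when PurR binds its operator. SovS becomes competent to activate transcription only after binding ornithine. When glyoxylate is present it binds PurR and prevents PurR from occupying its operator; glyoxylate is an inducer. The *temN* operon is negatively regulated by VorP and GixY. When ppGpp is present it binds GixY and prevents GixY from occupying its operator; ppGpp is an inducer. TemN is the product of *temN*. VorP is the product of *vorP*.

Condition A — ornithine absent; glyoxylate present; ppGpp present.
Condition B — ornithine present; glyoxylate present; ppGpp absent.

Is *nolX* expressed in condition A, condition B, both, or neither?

Condition A:
Ornithine is absent, so SovS is inactive.
Glyoxylate is present, so PurR is inactive.
With no repressor bound, *vorP* is transcribed.
So VorP is produced and active.
ppGpp is present, so GixY is inactive.
With repressor VorP bound, *temN* is not transcribed.
So TemN is not produced.
Required activator SovS is absent, so *nolX* is not transcribed.
→ *nolX* is OFF in A.
Condition B:
Ornithine is present, so SovS is active.
Glyoxylate is present, so PurR is inactive.
With no repressor bound, *vorP* is transcribed.
So VorP is produced and active.
ppGpp is absent, so GixY is active.
With repressor VorP bound, *temN* is not transcribed.
So TemN is not produced.
No repressor is bound and SovS is active, so *nolX* is transcribed.
→ *nolX* is ON in B.

B only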